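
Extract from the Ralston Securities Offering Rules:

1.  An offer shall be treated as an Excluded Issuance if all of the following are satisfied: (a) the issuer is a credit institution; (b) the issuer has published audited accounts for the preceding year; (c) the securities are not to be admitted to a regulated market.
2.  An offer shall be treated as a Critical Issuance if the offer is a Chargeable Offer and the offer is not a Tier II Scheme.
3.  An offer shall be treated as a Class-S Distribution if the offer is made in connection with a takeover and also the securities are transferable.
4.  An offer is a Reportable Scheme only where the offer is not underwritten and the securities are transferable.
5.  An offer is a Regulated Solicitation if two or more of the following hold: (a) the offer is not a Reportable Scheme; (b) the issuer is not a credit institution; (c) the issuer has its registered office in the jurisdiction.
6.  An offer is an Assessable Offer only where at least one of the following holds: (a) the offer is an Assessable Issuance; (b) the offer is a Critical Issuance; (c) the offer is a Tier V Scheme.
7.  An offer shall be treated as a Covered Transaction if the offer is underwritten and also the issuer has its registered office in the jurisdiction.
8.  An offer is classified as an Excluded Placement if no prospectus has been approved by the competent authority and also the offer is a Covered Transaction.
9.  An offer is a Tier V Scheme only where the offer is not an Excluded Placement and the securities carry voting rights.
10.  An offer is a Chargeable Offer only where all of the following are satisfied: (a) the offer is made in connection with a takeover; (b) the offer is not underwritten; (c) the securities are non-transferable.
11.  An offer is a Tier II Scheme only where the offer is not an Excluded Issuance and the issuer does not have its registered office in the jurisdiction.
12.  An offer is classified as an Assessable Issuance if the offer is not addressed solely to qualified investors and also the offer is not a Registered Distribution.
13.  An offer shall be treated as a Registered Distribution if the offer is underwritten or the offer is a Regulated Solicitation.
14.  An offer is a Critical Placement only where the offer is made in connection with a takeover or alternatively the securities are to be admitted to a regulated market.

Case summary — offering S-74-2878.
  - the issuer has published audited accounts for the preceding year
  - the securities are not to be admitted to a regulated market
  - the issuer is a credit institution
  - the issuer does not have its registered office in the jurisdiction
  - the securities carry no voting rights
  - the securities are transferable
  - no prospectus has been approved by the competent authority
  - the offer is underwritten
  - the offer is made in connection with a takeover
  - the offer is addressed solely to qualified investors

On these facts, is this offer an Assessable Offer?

No

paragraph 4 — Reportable Scheme: [the offer is not underwritten? no] AND [the securities are transferable? yes] → not satisfied.
paragraph 5 — Regulated Solicitation: not a Reportable Scheme (paragraph 4)? yes; the issuer is not a credit institution? no; the issuer has its registered office in the jurisdiction? no — 1 of 3 hold (need ≥2) → not satisfied.
paragraph 13 — Registered Distribution: [the offer is underwritten? yes] OR [Regulated Solicitation (paragraph 5)? no] → satisfied.
paragraph 12 — Assessable Issuance: [the offer is not addressed solely to qualified investors? no] AND [not a Registered Distribution (paragraph 13)? no] → not satisfied.
paragraph 10 — Chargeable Offer: [the offer is made in connection with a takeover? yes] AND [the offer is not underwritten? no] AND [the securities are non-transferable? no] → not satisfied.
paragraph 1 — Excluded Issuance: [the issuer is a credit institution? yes] AND [the issuer has published audited accounts for the preceding year? yes] AND [the securities are not to be admitted to a regulated market? yes] → satisfied.
paragraph 11 — Tier II Scheme: [not an Excluded Issuance (paragraph 1)? no] AND [the issuer does not have its registered office in the jurisdiction? yes] → not satisfied.
paragraph 2 — Critical Issuance: [Chargeable Offer (paragraph 10)? no] AND [not a Tier II Scheme (paragraph 11)? yes] → not satisfied.
paragraph 7 — Covered Transaction: [the offer is underwritten? yes] AND [the issuer has its registered office in the jurisdiction? no] → not satisfied.
paragraph 8 — Excluded Placement: [no prospectus has been approved by the competent authority? yes] AND [Covered Transaction (paragraph 7)? no] → not satisfied.
paragraph 9 — Tier V Scheme: [not an Excluded Placement (paragraph 8)? yes] AND [the securities carry voting rights? no] → not satisfied.
paragraph 6 — Assessable Offer: [Assessable Issuance (paragraph 12)? no] OR [Critical Issuance (paragraph 2)? no] OR [Tier V Scheme (paragraph 9)? no] → not satisfied.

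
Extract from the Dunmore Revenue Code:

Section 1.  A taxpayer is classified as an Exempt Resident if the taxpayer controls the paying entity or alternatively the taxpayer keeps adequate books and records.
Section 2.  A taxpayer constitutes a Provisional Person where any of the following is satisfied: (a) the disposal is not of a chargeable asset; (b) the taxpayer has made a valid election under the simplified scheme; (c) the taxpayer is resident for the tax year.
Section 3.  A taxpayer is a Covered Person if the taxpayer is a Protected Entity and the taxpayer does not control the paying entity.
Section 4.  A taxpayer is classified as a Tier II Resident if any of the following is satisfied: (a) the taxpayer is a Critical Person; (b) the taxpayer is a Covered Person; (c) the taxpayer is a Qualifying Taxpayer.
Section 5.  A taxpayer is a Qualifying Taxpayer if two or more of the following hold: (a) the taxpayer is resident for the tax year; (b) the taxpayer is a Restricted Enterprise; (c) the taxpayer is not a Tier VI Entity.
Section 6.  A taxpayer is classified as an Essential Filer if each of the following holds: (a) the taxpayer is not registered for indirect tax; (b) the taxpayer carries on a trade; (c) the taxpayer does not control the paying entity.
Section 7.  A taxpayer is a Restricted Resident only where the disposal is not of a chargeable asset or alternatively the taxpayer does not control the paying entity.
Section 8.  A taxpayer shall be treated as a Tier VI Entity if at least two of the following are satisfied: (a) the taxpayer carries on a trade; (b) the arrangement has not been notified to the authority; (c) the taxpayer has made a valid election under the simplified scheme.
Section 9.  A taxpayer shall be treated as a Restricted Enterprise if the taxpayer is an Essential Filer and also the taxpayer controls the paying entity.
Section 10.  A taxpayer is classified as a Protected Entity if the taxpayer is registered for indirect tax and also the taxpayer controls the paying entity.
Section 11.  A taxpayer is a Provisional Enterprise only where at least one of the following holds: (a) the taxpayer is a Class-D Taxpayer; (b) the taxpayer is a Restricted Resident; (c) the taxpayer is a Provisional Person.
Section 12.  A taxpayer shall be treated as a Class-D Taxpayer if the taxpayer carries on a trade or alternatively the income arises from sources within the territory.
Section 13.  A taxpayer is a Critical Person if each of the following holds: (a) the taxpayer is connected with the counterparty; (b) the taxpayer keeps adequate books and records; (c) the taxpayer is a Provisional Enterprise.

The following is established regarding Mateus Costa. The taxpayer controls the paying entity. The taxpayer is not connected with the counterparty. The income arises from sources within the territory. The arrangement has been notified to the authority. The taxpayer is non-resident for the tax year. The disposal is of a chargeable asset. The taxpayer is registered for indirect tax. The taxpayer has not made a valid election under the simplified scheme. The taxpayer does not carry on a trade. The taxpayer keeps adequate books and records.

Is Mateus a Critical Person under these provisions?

No

section 12 — Class-D Taxpayer: [the taxpayer carries on a trade? no] OR [the income arises from sources within the territory? yes] → satisfied.
section 7 — Restricted Resident: [the disposal is not of a chargeable asset? no] OR [the taxpayer does not control the paying entity? no] → not satisfied.
section 2 — Provisional Person: [the disposal is not of a chargeable asset? no] OR [the taxpayer has made a valid election under the simplified scheme? no] OR [the taxpayer is resident for the tax year? no] → not satisfied.
section 11 — Provisional Enterprise: [Class-D Taxpayer (section 12)? yes] OR [Restricted Resident (section 7)? no] OR [Provisional Person (section 2)? no] → satisfied.
section 13 — Critical Person: [the taxpayer is connected with the counterparty? no] AND [the taxpayer keeps adequate books and records? yes] AND [Provisional Enterprise (section 11)? yes] → not satisfied.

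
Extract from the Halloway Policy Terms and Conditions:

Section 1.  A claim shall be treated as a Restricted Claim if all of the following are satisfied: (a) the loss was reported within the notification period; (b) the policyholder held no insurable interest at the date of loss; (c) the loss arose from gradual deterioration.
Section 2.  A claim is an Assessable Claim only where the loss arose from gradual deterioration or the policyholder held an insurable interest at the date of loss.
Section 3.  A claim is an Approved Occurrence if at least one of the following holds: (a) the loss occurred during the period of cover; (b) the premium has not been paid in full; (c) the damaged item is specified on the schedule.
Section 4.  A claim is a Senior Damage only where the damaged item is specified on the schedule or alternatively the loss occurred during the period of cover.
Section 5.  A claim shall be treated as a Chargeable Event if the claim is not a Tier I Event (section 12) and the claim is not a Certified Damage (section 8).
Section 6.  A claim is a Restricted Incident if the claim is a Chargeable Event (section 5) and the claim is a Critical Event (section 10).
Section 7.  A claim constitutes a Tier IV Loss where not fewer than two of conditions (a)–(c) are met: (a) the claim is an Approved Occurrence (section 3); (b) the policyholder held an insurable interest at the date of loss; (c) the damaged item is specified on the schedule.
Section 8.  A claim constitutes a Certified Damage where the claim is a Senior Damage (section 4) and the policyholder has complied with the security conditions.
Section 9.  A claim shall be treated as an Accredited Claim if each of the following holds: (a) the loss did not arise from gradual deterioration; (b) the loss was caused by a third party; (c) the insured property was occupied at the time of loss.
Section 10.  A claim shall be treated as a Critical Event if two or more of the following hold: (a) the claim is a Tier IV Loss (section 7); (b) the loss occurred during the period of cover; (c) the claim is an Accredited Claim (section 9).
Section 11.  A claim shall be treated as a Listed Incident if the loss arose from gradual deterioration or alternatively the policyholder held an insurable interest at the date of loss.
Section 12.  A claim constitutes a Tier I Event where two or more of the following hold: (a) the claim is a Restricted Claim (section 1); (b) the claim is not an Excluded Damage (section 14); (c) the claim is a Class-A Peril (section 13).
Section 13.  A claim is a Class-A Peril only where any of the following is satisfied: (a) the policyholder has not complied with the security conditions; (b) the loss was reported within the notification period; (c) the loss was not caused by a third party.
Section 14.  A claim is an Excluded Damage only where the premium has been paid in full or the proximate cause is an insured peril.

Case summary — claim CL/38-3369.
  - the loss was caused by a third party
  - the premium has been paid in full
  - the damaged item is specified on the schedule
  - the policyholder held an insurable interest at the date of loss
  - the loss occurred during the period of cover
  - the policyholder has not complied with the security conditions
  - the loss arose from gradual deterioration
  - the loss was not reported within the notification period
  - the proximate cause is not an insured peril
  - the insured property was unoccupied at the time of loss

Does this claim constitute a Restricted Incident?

Yes

Under section 1: the loss was reported within the notification period? no; and the policyholder held no insurable interest at the date of loss? no; and the loss arose from gradual deterioration? yes. So the claim is not a Restricted Claim.
Under section 14: the premium has been paid in full? yes; or the proximate cause is an insured peril? no. So the claim is an Excluded Damage.
Under section 13: the policyholder has not complied with the security conditions? yes; or the loss was reported within the notification period? no; or the loss was not caused by a third party? no. So the claim is a Class-A Peril.
Under section 12: Restricted Claim (section 1)? no; not an Excluded Damage (section 14)? no; Class-A Peril (section 13)? yes — 1 of 3 hold (need ≥2) → not satisfied.
Under section 4: the damaged item is specified on the schedule? yes; or the loss occurred during the period of cover? yes. So the claim is a Senior Damage.
Under section 8: Senior Damage (section 4)? yes; and the policyholder has complied with the security conditions? no. So the claim is not a Certified Damage.
Under section 5: not a Tier I Event (section 12)? yes; and not a Certified Damage (section 8)? yes. So the claim is a Chargeable Event.
Under section 3: the loss occurred during the period of cover? yes; or the premium has not been paid in full? no; or the damaged item is specified on the schedule? yes. So the claim is an Approved Occurrence.
Under section 7: Approved Occurrence (section 3)? yes; the policyholder held an insurable interest at the date of loss? yes; the damaged item is specified on the schedule? yes — 3 of 3 hold (need ≥2) → satisfied.
Under section 9: the loss did not arise from gradual deterioration? no; and the loss was caused by a third party? yes; and the insured property was occupied at the time of loss? no. So the claim is not an Accredited Claim.
Under section 10: Tier IV Loss (section 7)? yes; the loss occurred during the period of cover? yes; Accredited Claim (section 9)? no — 2 of 3 hold (need ≥2) → satisfied.
Under section 6: Chargeable Event (section 5)? yes; and Critical Event (section 10)? yes. So the claim is a Restricted Incident.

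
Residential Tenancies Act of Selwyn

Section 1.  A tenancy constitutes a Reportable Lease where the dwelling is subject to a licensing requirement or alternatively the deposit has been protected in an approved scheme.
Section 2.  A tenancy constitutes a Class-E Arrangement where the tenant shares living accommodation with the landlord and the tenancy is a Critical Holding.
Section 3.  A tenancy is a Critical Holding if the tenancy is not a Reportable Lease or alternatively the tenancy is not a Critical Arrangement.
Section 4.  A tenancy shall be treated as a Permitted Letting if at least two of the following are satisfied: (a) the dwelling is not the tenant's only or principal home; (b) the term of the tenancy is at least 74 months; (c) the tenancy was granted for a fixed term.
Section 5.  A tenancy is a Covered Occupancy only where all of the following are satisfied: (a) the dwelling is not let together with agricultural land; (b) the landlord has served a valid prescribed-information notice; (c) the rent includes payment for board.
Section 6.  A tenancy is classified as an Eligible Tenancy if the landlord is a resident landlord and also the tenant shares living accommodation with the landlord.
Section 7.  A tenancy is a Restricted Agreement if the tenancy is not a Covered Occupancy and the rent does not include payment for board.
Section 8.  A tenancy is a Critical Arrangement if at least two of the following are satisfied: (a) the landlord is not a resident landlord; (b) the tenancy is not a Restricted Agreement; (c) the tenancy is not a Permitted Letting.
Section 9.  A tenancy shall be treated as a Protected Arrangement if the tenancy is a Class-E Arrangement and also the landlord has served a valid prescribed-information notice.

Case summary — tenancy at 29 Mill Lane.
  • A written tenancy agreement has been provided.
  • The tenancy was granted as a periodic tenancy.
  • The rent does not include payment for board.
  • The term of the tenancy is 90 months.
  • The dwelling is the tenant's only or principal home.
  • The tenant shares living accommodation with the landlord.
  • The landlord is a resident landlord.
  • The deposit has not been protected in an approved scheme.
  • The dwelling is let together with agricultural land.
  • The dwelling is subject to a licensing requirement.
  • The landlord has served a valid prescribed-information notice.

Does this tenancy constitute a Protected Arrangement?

Yes

section 1 — Reportable Lease: [the dwelling is subject to a licensing requirement? yes] OR [the deposit has been protected in an approved scheme? no] → satisfied.
section 5 — Covered Occupancy: [the dwelling is not let together with agricultural land? no] AND [the landlord has served a valid prescribed-information notice? yes] AND [the rent includes payment for board? no] → not satisfied.
section 7 — Restricted Agreement: [not a Covered Occupancy (section 5)? yes] AND [the rent does not include payment for board? yes] → satisfied.
section 4 — Permitted Letting: the dwelling is not the tenant's only or principal home? no; term of the tenancy: 90 months ≥ 74 months? yes; the tenancy was granted for a fixed term? no — 1 of 3 hold (need ≥2) → not satisfied.
section 8 — Critical Arrangement: the landlord is not a resident landlord? no; not a Restricted Agreement (section 7)? no; not a Permitted Letting (section 4)? yes — 1 of 3 hold (need ≥2) → not satisfied.
section 3 — Critical Holding: [not a Reportable Lease (section 1)? no] OR [not a Critical Arrangement (section 8)? yes] → satisfied.
section 2 — Class-E Arrangement: [the tenant shares living accommodation with the landlord? yes] AND [Critical Holding (section 3)? yes] → satisfied.
section 9 — Protected Arrangement: [Class-E Arrangement (section 2)? yes] AND [the landlord has served a valid prescribed-information notice? yes] → satisfied.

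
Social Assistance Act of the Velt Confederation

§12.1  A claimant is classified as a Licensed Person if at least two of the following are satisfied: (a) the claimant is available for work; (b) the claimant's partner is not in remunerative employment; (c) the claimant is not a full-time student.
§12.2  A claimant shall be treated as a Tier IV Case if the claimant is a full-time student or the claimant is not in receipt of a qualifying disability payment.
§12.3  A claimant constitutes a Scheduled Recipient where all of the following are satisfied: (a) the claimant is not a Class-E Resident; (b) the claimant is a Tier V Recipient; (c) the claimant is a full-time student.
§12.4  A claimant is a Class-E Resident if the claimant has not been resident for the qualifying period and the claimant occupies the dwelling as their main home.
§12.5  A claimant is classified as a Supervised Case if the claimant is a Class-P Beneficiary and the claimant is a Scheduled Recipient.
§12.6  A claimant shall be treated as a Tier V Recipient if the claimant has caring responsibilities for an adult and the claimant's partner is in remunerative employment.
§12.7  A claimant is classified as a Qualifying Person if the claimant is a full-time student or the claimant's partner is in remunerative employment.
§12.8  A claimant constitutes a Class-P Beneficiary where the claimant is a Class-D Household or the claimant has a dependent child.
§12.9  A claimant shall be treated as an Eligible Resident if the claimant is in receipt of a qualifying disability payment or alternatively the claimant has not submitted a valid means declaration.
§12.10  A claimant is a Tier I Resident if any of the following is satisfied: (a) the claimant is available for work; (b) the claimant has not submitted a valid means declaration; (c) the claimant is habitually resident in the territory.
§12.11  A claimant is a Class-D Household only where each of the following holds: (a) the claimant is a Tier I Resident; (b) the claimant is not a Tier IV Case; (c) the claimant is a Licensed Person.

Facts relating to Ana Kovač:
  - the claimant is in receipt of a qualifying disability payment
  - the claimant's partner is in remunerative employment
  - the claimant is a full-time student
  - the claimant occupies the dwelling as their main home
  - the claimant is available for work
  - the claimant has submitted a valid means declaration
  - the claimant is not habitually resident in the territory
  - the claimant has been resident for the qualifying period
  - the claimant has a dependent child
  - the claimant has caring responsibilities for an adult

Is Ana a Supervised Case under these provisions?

Yes

§12.10 — Tier I Resident: [the claimant is available for work? yes] OR [the claimant has not submitted a valid means declaration? no] OR [the claimant is habitually resident in the territory? no] → satisfied.
§12.2 — Tier IV Case: [the claimant is a full-time student? yes] OR [the claimant is not in receipt of a qualifying disability payment? no] → satisfied.
§12.1 — Licensed Person: the claimant is available for work? yes; the claimant's partner is not in remunerative employment? no; the claimant is not a full-time student? no — 1 of 3 hold (need ≥2) → not satisfied.
§12.11 — Class-D Household: [Tier I Resident (§12.10)? yes] AND [not a Tier IV Case (§12.2)? no] AND [Licensed Person (§12.1)? no] → not satisfied.
§12.8 — Class-P Beneficiary: [Class-D Household (§12.11)? no] OR [the claimant has a dependent child? yes] → satisfied.
§12.4 — Class-E Resident: [the claimant has not been resident for the qualifying period? no] AND [the claimant occupies the dwelling as their main home? yes] → not satisfied.
§12.6 — Tier V Recipient: [the claimant has caring responsibilities for an adult? yes] AND [the claimant's partner is in remunerative employment? yes] → satisfied.
§12.3 — Scheduled Recipient: [not a Class-E Resident (§12.4)? yes] AND [Tier V Recipient (§12.6)? yes] AND [the claimant is a full-time student? yes] → satisfied.
§12.5 — Supervised Case: [Class-P Beneficiary (§12.8)? yes] AND [Scheduled Recipient (§12.3)? yes] → satisfied.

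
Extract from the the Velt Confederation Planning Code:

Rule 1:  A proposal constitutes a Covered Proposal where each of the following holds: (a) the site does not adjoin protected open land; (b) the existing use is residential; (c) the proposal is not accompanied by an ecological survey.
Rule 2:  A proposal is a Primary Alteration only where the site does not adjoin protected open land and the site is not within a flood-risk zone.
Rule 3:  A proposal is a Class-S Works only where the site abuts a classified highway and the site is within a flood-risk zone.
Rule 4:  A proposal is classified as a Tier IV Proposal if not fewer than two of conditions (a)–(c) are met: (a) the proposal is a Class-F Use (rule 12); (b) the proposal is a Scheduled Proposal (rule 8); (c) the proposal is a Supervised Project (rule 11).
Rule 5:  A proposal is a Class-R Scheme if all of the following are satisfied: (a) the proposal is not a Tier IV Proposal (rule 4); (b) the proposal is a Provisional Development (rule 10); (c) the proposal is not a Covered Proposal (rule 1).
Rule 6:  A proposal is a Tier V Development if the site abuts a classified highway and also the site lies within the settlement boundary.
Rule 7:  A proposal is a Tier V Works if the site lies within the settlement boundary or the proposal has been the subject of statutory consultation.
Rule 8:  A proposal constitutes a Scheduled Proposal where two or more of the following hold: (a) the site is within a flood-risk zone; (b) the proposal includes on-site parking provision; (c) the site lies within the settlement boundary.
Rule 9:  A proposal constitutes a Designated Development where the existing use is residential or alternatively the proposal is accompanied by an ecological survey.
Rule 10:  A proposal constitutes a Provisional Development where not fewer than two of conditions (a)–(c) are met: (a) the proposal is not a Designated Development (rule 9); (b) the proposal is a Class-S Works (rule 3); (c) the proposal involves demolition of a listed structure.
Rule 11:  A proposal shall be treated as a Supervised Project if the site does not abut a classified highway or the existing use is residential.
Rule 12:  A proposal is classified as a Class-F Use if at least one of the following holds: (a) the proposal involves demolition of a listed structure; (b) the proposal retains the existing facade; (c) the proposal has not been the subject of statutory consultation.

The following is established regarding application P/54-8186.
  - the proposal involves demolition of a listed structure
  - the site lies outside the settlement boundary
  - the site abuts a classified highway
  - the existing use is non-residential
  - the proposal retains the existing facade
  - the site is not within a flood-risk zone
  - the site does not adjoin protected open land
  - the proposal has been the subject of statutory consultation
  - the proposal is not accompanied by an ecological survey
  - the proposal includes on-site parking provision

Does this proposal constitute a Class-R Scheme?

rule 12 — Class-F Use: [the proposal involves demolition of a listed structure? yes] OR [the proposal retains the existing facade? yes] OR [the proposal has not been the subject of statutory consultation? no] → satisfied.
rule 8 — Scheduled Proposal: the site is within a flood-risk zone? no; the proposal includes on-site parking provision? yes; the site lies within the settlement boundary? no — 1 of 3 hold (need ≥2) → not satisfied.
rule 11 — Supervised Project: [the site does not abut a classified highway? no] OR [the existing use is residential? no] → not satisfied.
rule 4 — Tier IV Proposal: Class-F Use (rule 12)? yes; Scheduled Proposal (rule 8)? no; Supervised Project (rule 11)? no — 1 of 3 hold (need ≥2) → not satisfied.
rule 9 — Designated Development: [the existing use is residential? no] OR [the proposal is accompanied by an ecological survey? no] → not satisfied.
rule 3 — Class-S Works: [the site abuts a classified highway? yes] AND [the site is within a flood-risk zone? no] → not satisfied.
rule 10 — Provisional Development: not a Designated Development (rule 9)? yes; Class-S Works (rule 3)? no; the proposal involves demolition of a listed structure? yes — 2 of 3 hold (need ≥2) → satisfied.
rule 1 — Covered Proposal: [the site does not adjoin protected open land? yes] AND [the existing use is residential? no] AND [the proposal is not accompanied by an ecological survey? yes] → not satisfied.
rule 5 — Class-R Scheme: [not a Tier IV Proposal (rule 4)? yes] AND [Provisional Development (rule 10)? yes] AND [not a Covered Proposal (rule 1)? yes] → satisfied.

Yes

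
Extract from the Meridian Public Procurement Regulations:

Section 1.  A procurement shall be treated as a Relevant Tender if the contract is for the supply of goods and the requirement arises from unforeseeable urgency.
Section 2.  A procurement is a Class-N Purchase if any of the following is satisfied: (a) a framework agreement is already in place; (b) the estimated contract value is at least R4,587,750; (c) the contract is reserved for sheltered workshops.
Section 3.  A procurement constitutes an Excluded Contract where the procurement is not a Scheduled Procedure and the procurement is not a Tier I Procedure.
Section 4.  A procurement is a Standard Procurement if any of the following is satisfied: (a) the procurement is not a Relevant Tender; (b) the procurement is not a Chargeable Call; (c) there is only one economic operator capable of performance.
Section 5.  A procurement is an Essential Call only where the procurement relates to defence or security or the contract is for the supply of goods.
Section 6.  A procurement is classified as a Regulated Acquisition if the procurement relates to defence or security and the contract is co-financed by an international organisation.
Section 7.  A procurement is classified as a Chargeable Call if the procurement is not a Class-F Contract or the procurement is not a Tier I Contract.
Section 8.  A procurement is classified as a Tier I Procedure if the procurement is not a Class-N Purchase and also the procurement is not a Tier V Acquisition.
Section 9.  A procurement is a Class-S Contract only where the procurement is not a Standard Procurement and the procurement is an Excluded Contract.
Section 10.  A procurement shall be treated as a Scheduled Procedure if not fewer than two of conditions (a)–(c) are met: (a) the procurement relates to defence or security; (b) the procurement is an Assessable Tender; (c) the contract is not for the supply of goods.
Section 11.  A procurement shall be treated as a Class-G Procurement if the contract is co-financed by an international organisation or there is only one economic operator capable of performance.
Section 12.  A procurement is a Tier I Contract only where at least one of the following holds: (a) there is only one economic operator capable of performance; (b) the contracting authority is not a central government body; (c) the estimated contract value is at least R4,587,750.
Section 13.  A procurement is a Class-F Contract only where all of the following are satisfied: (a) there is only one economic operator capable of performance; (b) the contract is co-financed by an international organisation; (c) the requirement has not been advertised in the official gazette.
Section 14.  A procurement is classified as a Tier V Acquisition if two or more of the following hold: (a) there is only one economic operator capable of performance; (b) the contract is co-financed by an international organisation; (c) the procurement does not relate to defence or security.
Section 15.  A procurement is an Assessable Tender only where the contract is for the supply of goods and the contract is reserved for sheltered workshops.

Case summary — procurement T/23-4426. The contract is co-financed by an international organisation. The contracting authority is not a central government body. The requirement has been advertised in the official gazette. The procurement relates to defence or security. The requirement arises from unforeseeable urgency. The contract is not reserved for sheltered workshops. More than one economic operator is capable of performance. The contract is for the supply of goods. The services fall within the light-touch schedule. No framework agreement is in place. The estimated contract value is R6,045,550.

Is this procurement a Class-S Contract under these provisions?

section 1 — Relevant Tender: [the contract is for the supply of goods? yes] AND [the requirement arises from unforeseeable urgency? yes] → satisfied.
section 13 — Class-F Contract: [there is only one economic operator capable of performance? no] AND [the contract is co-financed by an international organisation? yes] AND [the requirement has not been advertised in the official gazette? no] → not satisfied.
section 12 — Tier I Contract: [there is only one economic operator capable of performance? no] OR [the contracting authority is not a central government body? yes] OR [estimated contract value: R6,045,550 ≥ R4,587,750? yes] → satisfied.
section 7 — Chargeable Call: [not a Class-F Contract (section 13)? yes] OR [not a Tier I Contract (section 12)? no] → satisfied.
section 4 — Standard Procurement: [not a Relevant Tender (section 1)? no] OR [not a Chargeable Call (section 7)? no] OR [there is only one economic operator capable of performance? no] → not satisfied.
section 15 — Assessable Tender: [the contract is for the supply of goods? yes] AND [the contract is reserved for sheltered workshops? no] → not satisfied.
section 10 — Scheduled Procedure: the procurement relates to defence or security? yes; Assessable Tender (section 15)? no; the contract is not for the supply of goods? no — 1 of 3 hold (need ≥2) → not satisfied.
section 2 — Class-N Purchase: [a framework agreement is already in place? no] OR [estimated contract value: R6,045,550 ≥ R4,587,750? yes] OR [the contract is reserved for sheltered workshops? no] → satisfied.
section 14 — Tier V Acquisition: there is only one economic operator capable of performance? no; the contract is co-financed by an international organisation? yes; the procurement does not relate to defence or security? no — 1 of 3 hold (need ≥2) → not satisfied.
section 8 — Tier I Procedure: [not a Class-N Purchase (section 2)? no] AND [not a Tier V Acquisition (section 14)? yes] → not satisfied.
section 3 — Excluded Contract: [not a Scheduled Procedure (section 10)? yes] AND [not a Tier I Procedure (section 8)? yes] → satisfied.
section 9 — Class-S Contract: [not a Standard Procurement (section 4)? yes] AND [Excluded Contract (section 3)? yes] → satisfied.

Yes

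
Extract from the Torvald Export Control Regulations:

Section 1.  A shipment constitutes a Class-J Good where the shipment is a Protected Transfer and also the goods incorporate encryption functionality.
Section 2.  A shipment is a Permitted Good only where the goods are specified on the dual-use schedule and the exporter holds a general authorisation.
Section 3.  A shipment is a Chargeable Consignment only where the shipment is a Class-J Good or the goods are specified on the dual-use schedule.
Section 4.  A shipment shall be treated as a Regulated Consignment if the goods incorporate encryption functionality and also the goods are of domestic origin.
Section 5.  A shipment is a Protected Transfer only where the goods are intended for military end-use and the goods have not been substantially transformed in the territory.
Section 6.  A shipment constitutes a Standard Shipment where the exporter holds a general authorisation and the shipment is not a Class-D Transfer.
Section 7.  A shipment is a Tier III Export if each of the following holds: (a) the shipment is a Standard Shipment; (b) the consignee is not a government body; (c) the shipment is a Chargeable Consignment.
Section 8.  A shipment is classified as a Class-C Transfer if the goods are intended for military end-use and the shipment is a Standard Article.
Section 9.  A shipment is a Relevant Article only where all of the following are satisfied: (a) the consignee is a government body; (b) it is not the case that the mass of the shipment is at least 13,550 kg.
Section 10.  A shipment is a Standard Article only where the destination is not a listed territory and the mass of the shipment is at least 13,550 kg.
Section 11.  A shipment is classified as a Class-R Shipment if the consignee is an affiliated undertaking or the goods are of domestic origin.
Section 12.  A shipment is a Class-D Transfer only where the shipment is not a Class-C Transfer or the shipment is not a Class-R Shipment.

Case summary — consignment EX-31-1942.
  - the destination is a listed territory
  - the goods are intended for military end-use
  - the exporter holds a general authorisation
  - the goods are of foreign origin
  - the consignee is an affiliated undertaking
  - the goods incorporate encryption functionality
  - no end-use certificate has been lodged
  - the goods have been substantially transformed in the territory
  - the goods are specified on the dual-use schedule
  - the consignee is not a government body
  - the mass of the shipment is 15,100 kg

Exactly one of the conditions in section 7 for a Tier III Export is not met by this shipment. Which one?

Standard Shipment

section 10 — Standard Article: [the destination is not a listed territory? no] AND [mass of the shipment: 15,100 kg ≥ 13,550 kg? yes] → not satisfied.
section 8 — Class-C Transfer: [the goods are intended for military end-use? yes] AND [Standard Article (section 10)? no] → not satisfied.
section 11 — Class-R Shipment: [the consignee is an affiliated undertaking? yes] OR [the goods are of domestic origin? no] → satisfied.
section 12 — Class-D Transfer: [not a Class-C Transfer (section 8)? yes] OR [not a Class-R Shipment (section 11)? no] → satisfied.
section 6 — Standard Shipment: [the exporter holds a general authorisation? yes] AND [not a Class-D Transfer (section 12)? no] → not satisfied.
section 5 — Protected Transfer: [the goods are intended for military end-use? yes] AND [the goods have not been substantially transformed in the territory? no] → not satisfied.
section 1 — Class-J Good: [Protected Transfer (section 5)? no] AND [the goods incorporate encryption functionality? yes] → not satisfied.
section 3 — Chargeable Consignment: [Class-J Good (section 1)? no] OR [the goods are specified on the dual-use schedule? yes] → satisfied.
section 7 — Tier III Export: [Standard Shipment (section 6)? no] AND [the consignee is not a government body? yes] AND [Chargeable Consignment (section 3)? yes] → not satisfied.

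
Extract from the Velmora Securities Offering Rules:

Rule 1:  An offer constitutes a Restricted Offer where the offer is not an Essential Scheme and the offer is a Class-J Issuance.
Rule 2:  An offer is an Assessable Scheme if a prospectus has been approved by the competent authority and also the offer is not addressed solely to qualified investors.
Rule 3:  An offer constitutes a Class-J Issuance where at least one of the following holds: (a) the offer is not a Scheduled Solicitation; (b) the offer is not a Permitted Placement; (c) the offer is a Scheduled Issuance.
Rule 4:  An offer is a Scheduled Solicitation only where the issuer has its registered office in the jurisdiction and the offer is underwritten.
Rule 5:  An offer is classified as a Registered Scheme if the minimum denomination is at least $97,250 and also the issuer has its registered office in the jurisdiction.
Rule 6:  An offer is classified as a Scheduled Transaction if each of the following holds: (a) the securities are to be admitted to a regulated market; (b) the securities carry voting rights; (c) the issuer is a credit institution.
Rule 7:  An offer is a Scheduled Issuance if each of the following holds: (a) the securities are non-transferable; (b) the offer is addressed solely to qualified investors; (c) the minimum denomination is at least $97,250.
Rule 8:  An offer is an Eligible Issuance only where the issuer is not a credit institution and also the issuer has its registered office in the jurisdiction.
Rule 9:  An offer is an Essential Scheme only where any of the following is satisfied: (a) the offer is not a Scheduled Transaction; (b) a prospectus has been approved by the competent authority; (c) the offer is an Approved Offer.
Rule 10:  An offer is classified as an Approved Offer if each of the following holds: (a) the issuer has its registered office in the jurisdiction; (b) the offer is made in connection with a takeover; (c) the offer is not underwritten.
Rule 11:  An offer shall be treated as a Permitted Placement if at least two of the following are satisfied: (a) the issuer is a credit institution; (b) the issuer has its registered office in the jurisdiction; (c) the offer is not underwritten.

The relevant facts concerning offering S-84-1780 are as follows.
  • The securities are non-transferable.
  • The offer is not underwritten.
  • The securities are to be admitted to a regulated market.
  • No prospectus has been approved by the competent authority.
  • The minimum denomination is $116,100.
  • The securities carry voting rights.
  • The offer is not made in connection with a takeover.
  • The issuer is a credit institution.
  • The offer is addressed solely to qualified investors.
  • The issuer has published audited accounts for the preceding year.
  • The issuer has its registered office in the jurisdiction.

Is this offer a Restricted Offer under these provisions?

rule 6 — Scheduled Transaction: [the securities are to be admitted to a regulated market? yes] AND [the securities carry voting rights? yes] AND [the issuer is a credit institution? yes] → satisfied.
rule 10 — Approved Offer: [the issuer has its registered office in the jurisdiction? yes] AND [the offer is made in connection with a takeover? no] AND [the offer is not underwritten? yes] → not satisfied.
rule 9 — Essential Scheme: [not a Scheduled Transaction (rule 6)? no] OR [a prospectus has been approved by the competent authority? no] OR [Approved Offer (rule 10)? no] → not satisfied.
rule 4 — Scheduled Solicitation: [the issuer has its registered office in the jurisdiction? yes] AND [the offer is underwritten? no] → not satisfied.
rule 11 — Permitted Placement: the issuer is a credit institution? yes; the issuer has its registered office in the jurisdiction? yes; the offer is not underwritten? yes — 3 of 3 hold (need ≥2) → satisfied.
rule 7 — Scheduled Issuance: [the securities are non-transferable? yes] AND [the offer is addressed solely to qualified investors? yes] AND [minimum denomination: $116,100 ≥ $97,250? yes] → satisfied.
rule 3 — Class-J Issuance: [not a Scheduled Solicitation (rule 4)? yes] OR [not a Permitted Placement (rule 11)? no] OR [Scheduled Issuance (rule 7)? yes] → satisfied.
rule 1 — Restricted Offer: [not an Essential Scheme (rule 9)? yes] AND [Class-J Issuance (rule 3)? yes] → satisfied.

Yes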